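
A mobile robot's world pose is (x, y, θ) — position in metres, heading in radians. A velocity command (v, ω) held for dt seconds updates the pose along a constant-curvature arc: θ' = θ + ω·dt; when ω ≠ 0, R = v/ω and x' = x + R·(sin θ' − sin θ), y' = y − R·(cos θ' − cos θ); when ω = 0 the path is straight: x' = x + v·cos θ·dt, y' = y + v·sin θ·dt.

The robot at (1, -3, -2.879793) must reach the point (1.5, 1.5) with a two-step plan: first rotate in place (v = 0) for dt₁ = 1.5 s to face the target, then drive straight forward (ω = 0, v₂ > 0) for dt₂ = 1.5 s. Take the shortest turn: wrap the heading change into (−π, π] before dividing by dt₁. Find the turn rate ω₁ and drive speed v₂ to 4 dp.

ω₁ = -1.2955, v₂ = 3.0185

heading to target = atan2(1.5−-3, 1.5−1) = 1.4601
Δθ = wrap(1.4601 − -2.8798) = -1.9433; ω₁ = Δθ/dt₁ = -1.2955
distance = √((1.5−1)² + (1.5−-3)²) = 4.5277; v₂ = distance/dt₂ = 3.0185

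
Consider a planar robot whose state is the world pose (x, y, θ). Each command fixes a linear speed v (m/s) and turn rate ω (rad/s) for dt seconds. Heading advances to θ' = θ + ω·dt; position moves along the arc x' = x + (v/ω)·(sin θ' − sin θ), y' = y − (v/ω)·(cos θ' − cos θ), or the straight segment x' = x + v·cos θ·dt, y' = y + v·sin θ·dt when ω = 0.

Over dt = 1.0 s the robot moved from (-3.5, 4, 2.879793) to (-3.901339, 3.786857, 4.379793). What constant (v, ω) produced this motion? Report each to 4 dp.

v = 0.5000, ω = 1.5000

Δθ = 4.379793 − 2.879793 = 1.500000
ω = Δθ/dt = 1.500000/1.0 = 1.5000
R = Δx/(sin θ' − sin θ) = 0.3333
v = R·ω = 0.3333·1.5000 = 0.5000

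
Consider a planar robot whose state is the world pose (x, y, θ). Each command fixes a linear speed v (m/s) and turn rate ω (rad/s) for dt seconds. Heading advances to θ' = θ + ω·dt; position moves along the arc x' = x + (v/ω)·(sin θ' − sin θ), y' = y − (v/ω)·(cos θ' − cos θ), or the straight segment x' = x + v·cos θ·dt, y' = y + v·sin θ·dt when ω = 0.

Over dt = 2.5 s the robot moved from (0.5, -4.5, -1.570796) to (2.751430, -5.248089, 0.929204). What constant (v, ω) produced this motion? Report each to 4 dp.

Δθ = 0.929204 − -1.570796 = 2.500000
ω = Δθ/dt = 2.500000/2.5 = 1.0000
R = Δx/(sin θ' − sin θ) = 1.2500
v = R·ω = 1.2500·1.0000 = 1.2500

v = 1.2500, ω = 1.0000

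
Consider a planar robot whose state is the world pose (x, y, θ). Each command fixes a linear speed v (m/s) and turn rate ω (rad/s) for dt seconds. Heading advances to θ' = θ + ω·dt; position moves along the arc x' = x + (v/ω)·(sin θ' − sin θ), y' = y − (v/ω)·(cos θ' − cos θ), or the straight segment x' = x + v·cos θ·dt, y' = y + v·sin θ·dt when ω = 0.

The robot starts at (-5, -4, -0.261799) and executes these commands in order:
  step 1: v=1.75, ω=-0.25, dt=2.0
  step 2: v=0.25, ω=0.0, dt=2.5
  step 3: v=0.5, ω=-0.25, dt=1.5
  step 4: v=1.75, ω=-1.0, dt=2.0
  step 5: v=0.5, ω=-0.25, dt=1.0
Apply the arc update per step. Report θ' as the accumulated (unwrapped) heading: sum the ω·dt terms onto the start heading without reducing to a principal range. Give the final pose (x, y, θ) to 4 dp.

(-3.1683, -9.1599, -3.3868)

step 1: θ'=-0.7618 (R=-7.0000) → pose (-1.9802, -5.6963, -0.7618)
step 2: θ'=-0.7618 (straight) → pose (-1.5279, -6.1277, -0.7618)
step 3: θ'=-1.1368 (R=-2.0000) → pose (-1.0938, -6.7339, -1.1368)
step 4: θ'=-3.1368 (R=-1.7500) → pose (-2.6732, -9.2197, -3.1368)
step 5: θ'=-3.3868 (R=-2.0000) → pose (-3.1683, -9.1599, -3.3868)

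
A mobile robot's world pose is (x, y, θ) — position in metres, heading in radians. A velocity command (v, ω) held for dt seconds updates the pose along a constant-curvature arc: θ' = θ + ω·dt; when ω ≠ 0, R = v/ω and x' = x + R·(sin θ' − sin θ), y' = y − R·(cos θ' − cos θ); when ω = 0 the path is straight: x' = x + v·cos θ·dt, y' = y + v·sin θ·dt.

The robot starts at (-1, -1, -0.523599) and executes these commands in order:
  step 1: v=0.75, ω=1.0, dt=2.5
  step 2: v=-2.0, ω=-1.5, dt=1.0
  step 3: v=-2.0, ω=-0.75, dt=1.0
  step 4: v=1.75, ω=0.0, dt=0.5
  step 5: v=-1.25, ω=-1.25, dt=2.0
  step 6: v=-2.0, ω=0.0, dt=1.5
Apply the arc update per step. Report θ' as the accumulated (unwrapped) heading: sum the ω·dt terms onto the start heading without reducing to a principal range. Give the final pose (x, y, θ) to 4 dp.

step 1: θ'=1.9764 (R=0.7500) → pose (0.0641, -0.0546, 1.9764)
step 2: θ'=0.4764 (R=1.3333) → pose (-0.5496, -1.7655, 0.4764)
step 3: θ'=-0.2736 (R=2.6667) → pose (-2.4930, -1.9633, -0.2736)
step 4: θ'=-0.2736 (straight) → pose (-1.6505, -2.1997, -0.2736)
step 5: θ'=-2.7736 (R=1.0000) → pose (-1.7401, -0.3038, -2.7736)
step 6: θ'=-2.7736 (straight) → pose (1.0591, 0.7754, -2.7736)

(1.0591, 0.7754, -2.7736)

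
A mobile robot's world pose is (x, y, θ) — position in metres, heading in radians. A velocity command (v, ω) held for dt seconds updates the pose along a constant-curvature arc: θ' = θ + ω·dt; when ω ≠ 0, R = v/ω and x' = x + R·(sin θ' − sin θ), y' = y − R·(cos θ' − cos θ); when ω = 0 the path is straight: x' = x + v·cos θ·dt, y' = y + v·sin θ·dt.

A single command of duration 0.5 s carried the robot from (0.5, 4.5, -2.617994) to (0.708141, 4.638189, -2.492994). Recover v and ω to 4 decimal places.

v = -0.5000, ω = 0.2500

Δθ = -2.492994 − -2.617994 = 0.125000
ω = Δθ/dt = 0.125000/0.5 = 0.2500
R = Δx/(sin θ' − sin θ) = -2.0000
v = R·ω = -2.0000·0.2500 = -0.5000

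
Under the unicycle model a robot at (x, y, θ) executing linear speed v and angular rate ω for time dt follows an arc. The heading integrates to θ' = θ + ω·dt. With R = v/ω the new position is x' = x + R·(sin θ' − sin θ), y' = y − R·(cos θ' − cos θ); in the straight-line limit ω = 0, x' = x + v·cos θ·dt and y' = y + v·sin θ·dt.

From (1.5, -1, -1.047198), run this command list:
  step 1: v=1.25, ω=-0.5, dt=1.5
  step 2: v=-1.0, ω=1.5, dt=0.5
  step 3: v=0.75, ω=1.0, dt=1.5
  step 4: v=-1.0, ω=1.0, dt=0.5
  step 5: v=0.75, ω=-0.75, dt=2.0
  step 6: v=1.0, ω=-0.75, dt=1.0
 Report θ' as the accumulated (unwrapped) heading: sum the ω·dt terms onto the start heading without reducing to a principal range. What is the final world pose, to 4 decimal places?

(4.2243, -3.4512, -1.2972)

step 1: θ'=-1.7972 (R=-2.5000) → pose (1.7711, -2.8112, -1.7972)
step 2: θ'=-1.0472 (R=-0.6667) → pose (1.6988, -2.3282, -1.0472)
step 3: θ'=0.4528 (R=0.7500) → pose (2.6765, -2.6276, 0.4528)
step 4: θ'=0.9528 (R=-1.0000) → pose (2.2989, -2.9474, 0.9528)
step 5: θ'=-0.5472 (R=-1.0000) → pose (3.6343, -2.6729, -0.5472)
step 6: θ'=-1.2972 (R=-1.3333) → pose (4.2243, -3.4512, -1.2972)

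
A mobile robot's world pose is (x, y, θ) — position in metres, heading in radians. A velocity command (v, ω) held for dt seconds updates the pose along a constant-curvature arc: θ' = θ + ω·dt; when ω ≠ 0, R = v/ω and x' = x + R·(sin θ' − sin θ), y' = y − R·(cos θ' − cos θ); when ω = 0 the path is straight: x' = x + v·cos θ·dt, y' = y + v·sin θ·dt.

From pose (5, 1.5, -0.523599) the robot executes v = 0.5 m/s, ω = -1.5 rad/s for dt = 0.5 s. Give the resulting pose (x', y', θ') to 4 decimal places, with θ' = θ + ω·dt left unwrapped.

(5.1521, 1.3089, -1.2736)

θ' = -0.5236 + -1.5·0.5 = -1.2736
R = v/ω = 0.5/-1.5 = -0.3333
x' = 5 + -0.3333·(sin -1.2736 − sin -0.5236) = 5.1521
y' = 1.5 − -0.3333·(cos -1.2736 − cos -0.5236) = 1.3089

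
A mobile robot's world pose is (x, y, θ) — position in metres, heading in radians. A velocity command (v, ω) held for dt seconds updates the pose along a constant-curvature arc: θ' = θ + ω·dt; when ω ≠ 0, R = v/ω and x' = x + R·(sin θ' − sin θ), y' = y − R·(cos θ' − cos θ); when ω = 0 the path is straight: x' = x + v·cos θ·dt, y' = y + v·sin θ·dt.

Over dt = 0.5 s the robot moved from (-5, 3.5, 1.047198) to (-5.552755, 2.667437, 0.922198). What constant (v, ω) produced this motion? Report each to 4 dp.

Δθ = 0.922198 − 1.047198 = -0.125000
ω = Δθ/dt = -0.125000/0.5 = -0.2500
R = −Δy/(cos θ' − cos θ) = 8.0000
v = R·ω = 8.0000·-0.2500 = -2.0000

v = -2.0000, ω = -0.2500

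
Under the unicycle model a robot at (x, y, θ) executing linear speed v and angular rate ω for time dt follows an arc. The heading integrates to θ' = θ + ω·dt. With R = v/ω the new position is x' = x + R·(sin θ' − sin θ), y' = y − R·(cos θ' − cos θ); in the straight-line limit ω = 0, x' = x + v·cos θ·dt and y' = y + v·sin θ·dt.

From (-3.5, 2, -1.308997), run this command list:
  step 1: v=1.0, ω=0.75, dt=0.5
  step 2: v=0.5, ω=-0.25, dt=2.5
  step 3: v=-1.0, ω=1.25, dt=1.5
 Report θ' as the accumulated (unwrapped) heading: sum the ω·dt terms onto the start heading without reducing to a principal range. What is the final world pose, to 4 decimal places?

(-3.9408, 1.1376, 0.3160)

step 1: θ'=-0.9340 (R=1.3333) → pose (-3.2841, 1.5523, -0.9340)
step 2: θ'=-1.5590 (R=-2.0000) → pose (-2.8922, 0.3866, -1.5590)
step 3: θ'=0.3160 (R=-0.8000) → pose (-3.9408, 1.1376, 0.3160)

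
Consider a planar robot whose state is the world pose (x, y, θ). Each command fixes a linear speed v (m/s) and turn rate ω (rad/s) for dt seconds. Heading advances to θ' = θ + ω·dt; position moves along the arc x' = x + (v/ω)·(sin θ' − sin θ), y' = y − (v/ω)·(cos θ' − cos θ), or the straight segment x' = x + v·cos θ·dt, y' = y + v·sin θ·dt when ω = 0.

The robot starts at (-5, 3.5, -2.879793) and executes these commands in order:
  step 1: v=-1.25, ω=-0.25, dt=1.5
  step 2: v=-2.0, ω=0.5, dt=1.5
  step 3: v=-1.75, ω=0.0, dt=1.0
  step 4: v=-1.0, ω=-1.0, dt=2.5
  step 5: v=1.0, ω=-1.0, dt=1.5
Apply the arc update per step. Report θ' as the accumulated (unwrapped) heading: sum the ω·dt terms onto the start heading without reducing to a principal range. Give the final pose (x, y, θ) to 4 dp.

step 1: θ'=-3.2548 (R=5.0000) → pose (-3.1411, 3.6384, -3.2548)
step 2: θ'=-2.5048 (R=-4.0000) → pose (-0.3108, 4.3968, -2.5048)
step 3: θ'=-2.5048 (straight) → pose (1.0962, 5.4374, -2.5048)
step 4: θ'=-5.0048 (R=1.0000) → pose (2.6484, 4.3451, -5.0048)
step 5: θ'=-6.5048 (R=-1.0000) → pose (3.8258, 5.0324, -6.5048)

(3.8258, 5.0324, -6.5048)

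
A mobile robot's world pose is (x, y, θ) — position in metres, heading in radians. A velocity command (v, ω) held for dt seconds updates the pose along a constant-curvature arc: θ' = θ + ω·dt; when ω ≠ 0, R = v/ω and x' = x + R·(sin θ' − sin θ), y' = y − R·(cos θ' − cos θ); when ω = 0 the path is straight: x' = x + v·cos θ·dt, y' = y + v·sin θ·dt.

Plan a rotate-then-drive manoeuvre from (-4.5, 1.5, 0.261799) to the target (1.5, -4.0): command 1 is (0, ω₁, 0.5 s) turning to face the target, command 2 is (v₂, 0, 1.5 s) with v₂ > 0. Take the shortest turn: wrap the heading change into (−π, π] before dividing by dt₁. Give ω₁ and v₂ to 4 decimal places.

heading to target = atan2(-4−1.5, 1.5−-4.5) = -0.7419
Δθ = wrap(-0.7419 − 0.2618) = -1.0037; ω₁ = Δθ/dt₁ = -2.0075
distance = √((1.5−-4.5)² + (-4−1.5)²) = 8.1394; v₂ = distance/dt₂ = 5.4263

ω₁ = -2.0075, v₂ = 5.4263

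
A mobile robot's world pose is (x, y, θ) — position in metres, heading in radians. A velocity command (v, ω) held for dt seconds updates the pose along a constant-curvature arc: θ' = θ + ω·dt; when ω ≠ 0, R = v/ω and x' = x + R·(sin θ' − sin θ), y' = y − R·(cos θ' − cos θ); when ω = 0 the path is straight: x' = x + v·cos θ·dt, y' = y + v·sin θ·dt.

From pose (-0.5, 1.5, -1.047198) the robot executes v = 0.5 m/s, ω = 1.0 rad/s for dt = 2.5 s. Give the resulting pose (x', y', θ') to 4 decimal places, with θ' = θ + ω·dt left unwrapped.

(0.4295, 1.6911, 1.4528)

θ' = -1.0472 + 1.0·2.5 = 1.4528
R = v/ω = 0.5/1.0 = 0.5000
x' = -0.5 + 0.5000·(sin 1.4528 − sin -1.0472) = 0.4295
y' = 1.5 − 0.5000·(cos 1.4528 − cos -1.0472) = 1.6911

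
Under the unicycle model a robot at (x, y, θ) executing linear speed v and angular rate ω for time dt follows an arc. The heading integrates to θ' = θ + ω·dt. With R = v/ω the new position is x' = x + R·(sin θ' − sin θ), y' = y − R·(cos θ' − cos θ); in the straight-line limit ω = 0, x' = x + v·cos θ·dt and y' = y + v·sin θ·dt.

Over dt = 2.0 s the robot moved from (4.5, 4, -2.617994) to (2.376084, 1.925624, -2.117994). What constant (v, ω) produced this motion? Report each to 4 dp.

v = 1.5000, ω = 0.2500

Δθ = -2.117994 − -2.617994 = 0.500000
ω = Δθ/dt = 0.500000/2.0 = 0.2500
R = Δx/(sin θ' − sin θ) = 6.0000
v = R·ω = 6.0000·0.2500 = 1.5000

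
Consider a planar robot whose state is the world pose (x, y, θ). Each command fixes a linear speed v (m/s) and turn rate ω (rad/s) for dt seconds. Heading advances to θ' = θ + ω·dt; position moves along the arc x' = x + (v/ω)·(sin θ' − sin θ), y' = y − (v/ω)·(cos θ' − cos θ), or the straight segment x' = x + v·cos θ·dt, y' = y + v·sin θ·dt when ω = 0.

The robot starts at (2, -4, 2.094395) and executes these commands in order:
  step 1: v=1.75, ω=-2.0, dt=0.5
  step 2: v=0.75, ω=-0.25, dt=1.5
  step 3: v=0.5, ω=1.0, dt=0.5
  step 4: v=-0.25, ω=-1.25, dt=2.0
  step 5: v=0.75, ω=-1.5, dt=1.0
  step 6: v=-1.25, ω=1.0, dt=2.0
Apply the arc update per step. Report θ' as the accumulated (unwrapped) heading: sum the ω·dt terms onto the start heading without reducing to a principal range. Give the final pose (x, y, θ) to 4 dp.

step 1: θ'=1.0944 (R=-0.8750) → pose (1.9802, -3.1612, 1.0944)
step 2: θ'=0.7194 (R=-3.0000) → pose (2.6694, -2.2804, 0.7194)
step 3: θ'=1.2194 (R=0.5000) → pose (2.8093, -2.0764, 1.2194)
step 4: θ'=-1.2806 (R=0.2000) → pose (2.4299, -2.0648, -1.2806)
step 5: θ'=-2.7806 (R=-0.5000) → pose (2.1274, -2.6756, -2.7806)
step 6: θ'=-0.7806 (R=-1.2500) → pose (2.5656, -0.6181, -0.7806)

(2.5656, -0.6181, -0.7806)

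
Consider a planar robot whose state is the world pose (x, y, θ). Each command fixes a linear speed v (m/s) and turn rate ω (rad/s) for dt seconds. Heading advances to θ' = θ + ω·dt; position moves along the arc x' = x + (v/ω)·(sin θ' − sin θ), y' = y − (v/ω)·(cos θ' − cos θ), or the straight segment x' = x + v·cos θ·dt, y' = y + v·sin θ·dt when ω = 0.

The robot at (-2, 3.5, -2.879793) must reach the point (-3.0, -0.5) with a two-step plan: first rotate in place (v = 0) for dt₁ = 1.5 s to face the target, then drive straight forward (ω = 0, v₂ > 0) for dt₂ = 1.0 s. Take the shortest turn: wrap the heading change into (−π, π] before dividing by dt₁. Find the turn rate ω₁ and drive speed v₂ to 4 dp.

heading to target = atan2(-0.5−3.5, -3−-2) = -1.8158
Δθ = wrap(-1.8158 − -2.8798) = 1.0640; ω₁ = Δθ/dt₁ = 0.7093
distance = √((-3−-2)² + (-0.5−3.5)²) = 4.1231; v₂ = distance/dt₂ = 4.1231

ω₁ = 0.7093, v₂ = 4.1231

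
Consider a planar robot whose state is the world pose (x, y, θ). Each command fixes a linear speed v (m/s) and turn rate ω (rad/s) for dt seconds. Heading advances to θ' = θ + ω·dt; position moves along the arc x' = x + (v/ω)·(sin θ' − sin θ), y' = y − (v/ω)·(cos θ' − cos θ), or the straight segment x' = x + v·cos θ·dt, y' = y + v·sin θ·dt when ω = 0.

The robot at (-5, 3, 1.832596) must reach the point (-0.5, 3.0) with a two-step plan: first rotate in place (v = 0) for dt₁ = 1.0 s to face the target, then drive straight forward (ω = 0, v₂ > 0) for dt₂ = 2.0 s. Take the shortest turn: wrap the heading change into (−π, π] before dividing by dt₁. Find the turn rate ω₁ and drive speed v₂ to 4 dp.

heading to target = atan2(3−3, -0.5−-5) = 0.0000
Δθ = wrap(0.0000 − 1.8326) = -1.8326; ω₁ = Δθ/dt₁ = -1.8326
distance = √((-0.5−-5)² + (3−3)²) = 4.5000; v₂ = distance/dt₂ = 2.2500

ω₁ = -1.8326, v₂ = 2.2500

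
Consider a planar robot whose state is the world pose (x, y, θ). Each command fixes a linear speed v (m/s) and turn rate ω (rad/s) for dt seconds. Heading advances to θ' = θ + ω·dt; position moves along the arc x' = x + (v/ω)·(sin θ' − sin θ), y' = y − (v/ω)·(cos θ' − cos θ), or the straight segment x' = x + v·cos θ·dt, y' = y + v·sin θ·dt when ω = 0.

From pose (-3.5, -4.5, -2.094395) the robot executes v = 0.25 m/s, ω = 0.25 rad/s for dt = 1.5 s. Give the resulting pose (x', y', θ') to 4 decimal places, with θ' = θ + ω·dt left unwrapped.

θ' = -2.0944 + 0.25·1.5 = -1.7194
R = v/ω = 0.25/0.25 = 1.0000
x' = -3.5 + 1.0000·(sin -1.7194 − sin -2.0944) = -3.6230
y' = -4.5 − 1.0000·(cos -1.7194 − cos -2.0944) = -4.8519

(-3.6230, -4.8519, -1.7194)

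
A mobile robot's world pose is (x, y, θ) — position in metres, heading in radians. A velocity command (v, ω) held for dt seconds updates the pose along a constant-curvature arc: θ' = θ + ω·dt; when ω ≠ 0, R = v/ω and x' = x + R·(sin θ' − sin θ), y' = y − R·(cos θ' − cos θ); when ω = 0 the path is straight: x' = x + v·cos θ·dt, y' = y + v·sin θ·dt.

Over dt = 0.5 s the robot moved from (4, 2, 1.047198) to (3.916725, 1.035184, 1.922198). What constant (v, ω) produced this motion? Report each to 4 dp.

Δθ = 1.922198 − 1.047198 = 0.875000
ω = Δθ/dt = 0.875000/0.5 = 1.7500
R = −Δy/(cos θ' − cos θ) = -1.1429
v = R·ω = -1.1429·1.7500 = -2.0000

v = -2.0000, ω = 1.7500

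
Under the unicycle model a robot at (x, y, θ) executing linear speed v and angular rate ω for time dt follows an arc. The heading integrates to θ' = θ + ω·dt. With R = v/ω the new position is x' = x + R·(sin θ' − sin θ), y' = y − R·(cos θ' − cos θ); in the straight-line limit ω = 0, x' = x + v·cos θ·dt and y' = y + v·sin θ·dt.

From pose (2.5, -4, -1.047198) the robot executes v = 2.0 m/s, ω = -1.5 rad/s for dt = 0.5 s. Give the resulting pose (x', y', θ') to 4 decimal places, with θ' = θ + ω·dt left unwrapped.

θ' = -1.0472 + -1.5·0.5 = -1.7972
R = v/ω = 2.0/-1.5 = -1.3333
x' = 2.5 + -1.3333·(sin -1.7972 − sin -1.0472) = 2.6446
y' = -4 − -1.3333·(cos -1.7972 − cos -1.0472) = -4.9660

(2.6446, -4.9660, -1.7972)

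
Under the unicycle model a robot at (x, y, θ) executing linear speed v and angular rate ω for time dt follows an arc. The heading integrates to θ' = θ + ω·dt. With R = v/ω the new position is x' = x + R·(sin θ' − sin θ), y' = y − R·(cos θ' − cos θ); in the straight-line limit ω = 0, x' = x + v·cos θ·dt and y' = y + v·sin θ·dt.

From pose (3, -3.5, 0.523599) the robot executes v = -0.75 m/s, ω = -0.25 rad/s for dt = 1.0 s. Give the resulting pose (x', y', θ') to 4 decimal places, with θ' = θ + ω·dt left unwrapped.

(2.3106, -3.7903, 0.2736)

θ' = 0.5236 + -0.25·1.0 = 0.2736
R = v/ω = -0.75/-0.25 = 3.0000
x' = 3 + 3.0000·(sin 0.2736 − sin 0.5236) = 2.3106
y' = -3.5 − 3.0000·(cos 0.2736 − cos 0.5236) = -3.7903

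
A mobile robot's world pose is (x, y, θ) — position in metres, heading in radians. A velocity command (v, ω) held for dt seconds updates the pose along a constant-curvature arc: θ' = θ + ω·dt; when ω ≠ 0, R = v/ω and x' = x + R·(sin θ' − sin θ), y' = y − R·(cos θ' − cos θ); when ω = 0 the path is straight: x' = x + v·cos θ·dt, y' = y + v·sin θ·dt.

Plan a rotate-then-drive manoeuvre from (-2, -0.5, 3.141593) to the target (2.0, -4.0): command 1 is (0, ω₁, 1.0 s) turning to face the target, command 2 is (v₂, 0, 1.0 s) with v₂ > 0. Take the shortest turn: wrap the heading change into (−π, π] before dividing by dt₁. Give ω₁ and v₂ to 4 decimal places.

ω₁ = 2.4228, v₂ = 5.3151

heading to target = atan2(-4−-0.5, 2−-2) = -0.7188
Δθ = wrap(-0.7188 − 3.1416) = 2.4228; ω₁ = Δθ/dt₁ = 2.4228
distance = √((2−-2)² + (-4−-0.5)²) = 5.3151; v₂ = distance/dt₂ = 5.3151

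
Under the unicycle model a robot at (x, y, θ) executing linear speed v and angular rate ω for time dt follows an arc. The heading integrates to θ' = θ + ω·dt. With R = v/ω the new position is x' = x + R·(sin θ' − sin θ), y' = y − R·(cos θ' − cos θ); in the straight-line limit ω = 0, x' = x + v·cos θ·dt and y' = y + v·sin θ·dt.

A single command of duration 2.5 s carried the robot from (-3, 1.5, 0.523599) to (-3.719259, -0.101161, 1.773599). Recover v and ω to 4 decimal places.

Δθ = 1.773599 − 0.523599 = 1.250000
ω = Δθ/dt = 1.250000/2.5 = 0.5000
R = −Δy/(cos θ' − cos θ) = -1.5000
v = R·ω = -1.5000·0.5000 = -0.7500

v = -0.7500, ω = 0.5000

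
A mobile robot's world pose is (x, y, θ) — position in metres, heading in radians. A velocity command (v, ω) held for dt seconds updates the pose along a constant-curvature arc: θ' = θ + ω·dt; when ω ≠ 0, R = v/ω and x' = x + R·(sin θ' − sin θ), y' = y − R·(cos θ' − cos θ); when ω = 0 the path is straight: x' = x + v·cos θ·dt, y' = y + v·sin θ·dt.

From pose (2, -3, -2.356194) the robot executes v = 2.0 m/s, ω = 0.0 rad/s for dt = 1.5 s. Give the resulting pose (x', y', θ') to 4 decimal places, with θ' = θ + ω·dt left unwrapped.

θ' = -2.3562 + 0.0·1.5 = -2.3562
ω = 0 → straight: x' = 2 + 2.0·cos(-2.3562)·1.5 = -0.1213
y' = -3 + 2.0·sin(-2.3562)·1.5 = -5.1213

(-0.1213, -5.1213, -2.3562)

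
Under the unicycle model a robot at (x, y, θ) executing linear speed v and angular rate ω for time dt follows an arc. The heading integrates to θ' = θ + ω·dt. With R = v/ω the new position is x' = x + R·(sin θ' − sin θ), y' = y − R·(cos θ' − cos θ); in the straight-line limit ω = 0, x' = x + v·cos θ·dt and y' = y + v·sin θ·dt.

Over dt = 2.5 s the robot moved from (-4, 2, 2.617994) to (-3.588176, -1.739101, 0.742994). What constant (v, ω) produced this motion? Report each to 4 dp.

Δθ = 0.742994 − 2.617994 = -1.875000
ω = Δθ/dt = -1.875000/2.5 = -0.7500
R = −Δy/(cos θ' − cos θ) = 2.3333
v = R·ω = 2.3333·-0.7500 = -1.7500

v = -1.7500, ω = -0.7500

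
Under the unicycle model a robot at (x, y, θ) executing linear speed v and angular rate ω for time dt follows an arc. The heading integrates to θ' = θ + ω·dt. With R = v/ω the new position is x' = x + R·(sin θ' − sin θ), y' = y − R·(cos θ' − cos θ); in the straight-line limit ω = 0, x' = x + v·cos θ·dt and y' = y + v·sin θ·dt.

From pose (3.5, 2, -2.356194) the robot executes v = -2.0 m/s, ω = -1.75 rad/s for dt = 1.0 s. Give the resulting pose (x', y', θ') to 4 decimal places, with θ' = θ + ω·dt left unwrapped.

(5.2473, 1.8430, -4.1062)

θ' = -2.3562 + -1.75·1.0 = -4.1062
R = v/ω = -2.0/-1.75 = 1.1429
x' = 3.5 + 1.1429·(sin -4.1062 − sin -2.3562) = 5.2473
y' = 2 − 1.1429·(cos -4.1062 − cos -2.3562) = 1.8430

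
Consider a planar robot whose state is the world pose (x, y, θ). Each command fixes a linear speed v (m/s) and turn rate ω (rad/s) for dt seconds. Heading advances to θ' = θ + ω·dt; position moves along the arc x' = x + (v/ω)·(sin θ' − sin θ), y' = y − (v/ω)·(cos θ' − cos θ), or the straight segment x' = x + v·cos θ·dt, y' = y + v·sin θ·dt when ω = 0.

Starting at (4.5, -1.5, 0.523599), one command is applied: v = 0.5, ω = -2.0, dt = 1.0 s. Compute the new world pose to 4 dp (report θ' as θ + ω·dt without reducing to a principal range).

θ' = 0.5236 + -2.0·1.0 = -1.4764
R = v/ω = 0.5/-2.0 = -0.2500
x' = 4.5 + -0.2500·(sin -1.4764 − sin 0.5236) = 4.8739
y' = -1.5 − -0.2500·(cos -1.4764 − cos 0.5236) = -1.6929

(4.8739, -1.6929, -1.4764)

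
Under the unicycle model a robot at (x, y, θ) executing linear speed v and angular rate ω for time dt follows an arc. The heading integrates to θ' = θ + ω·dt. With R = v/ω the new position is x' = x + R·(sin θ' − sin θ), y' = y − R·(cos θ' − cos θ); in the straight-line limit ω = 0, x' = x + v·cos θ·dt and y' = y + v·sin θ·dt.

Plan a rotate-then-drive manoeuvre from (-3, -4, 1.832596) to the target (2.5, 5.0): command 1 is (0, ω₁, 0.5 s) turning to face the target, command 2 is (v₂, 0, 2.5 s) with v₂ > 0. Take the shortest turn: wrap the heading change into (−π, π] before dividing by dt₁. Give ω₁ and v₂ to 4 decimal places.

ω₁ = -1.6207, v₂ = 4.2190

heading to target = atan2(5−-4, 2.5−-3) = 1.0222
Δθ = wrap(1.0222 − 1.8326) = -0.8103; ω₁ = Δθ/dt₁ = -1.6207
distance = √((2.5−-3)² + (5−-4)²) = 10.5475; v₂ = distance/dt₂ = 4.2190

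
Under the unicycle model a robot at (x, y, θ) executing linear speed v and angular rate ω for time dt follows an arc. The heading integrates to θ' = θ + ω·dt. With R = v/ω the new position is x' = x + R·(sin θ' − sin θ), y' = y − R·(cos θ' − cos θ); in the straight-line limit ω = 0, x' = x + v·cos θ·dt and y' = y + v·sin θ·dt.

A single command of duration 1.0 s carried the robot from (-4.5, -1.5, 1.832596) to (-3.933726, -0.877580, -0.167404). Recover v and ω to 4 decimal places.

Δθ = -0.167404 − 1.832596 = -2.000000
ω = Δθ/dt = -2.000000/1.0 = -2.0000
R = −Δy/(cos θ' − cos θ) = -0.5000
v = R·ω = -0.5000·-2.0000 = 1.0000

v = 1.0000, ω = -2.0000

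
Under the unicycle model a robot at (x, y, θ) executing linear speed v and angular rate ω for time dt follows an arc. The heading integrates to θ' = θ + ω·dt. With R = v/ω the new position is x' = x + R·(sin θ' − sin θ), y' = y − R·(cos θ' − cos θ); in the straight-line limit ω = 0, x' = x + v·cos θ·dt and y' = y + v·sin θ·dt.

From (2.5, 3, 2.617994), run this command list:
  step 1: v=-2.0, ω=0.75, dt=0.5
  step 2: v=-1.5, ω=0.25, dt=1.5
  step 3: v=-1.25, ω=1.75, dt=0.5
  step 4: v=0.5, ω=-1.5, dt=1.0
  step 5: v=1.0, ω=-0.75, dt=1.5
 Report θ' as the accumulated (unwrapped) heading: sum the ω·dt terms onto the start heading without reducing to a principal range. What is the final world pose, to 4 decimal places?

(4.9094, 4.1416, 1.6180)

step 1: θ'=2.9930 (R=-2.6667) → pose (3.4385, 2.6721, 2.9930)
step 2: θ'=3.3680 (R=-6.0000) → pose (5.6737, 2.7591, 3.3680)
step 3: θ'=4.2430 (R=-0.7143) → pose (6.1504, 3.1321, 4.2430)
step 4: θ'=2.7430 (R=-0.3333) → pose (5.7237, 2.9756, 2.7430)
step 5: θ'=1.6180 (R=-1.3333) → pose (4.9094, 4.1416, 1.6180)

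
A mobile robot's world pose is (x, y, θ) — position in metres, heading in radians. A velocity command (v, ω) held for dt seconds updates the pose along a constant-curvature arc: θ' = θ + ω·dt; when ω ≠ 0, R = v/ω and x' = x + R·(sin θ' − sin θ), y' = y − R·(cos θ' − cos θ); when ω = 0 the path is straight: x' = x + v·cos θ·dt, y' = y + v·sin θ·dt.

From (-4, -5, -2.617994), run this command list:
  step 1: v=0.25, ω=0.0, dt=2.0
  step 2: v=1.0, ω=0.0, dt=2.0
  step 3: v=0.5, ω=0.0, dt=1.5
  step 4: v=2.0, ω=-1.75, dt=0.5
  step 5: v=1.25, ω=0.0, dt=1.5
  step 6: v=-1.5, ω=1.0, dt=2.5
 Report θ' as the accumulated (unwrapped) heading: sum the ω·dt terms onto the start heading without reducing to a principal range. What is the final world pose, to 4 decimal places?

(-7.7670, -3.8353, -0.9930)

step 1: θ'=-2.6180 (straight) → pose (-4.4330, -5.2500, -2.6180)
step 2: θ'=-2.6180 (straight) → pose (-6.1651, -6.2500, -2.6180)
step 3: θ'=-2.6180 (straight) → pose (-6.8146, -6.6250, -2.6180)
step 4: θ'=-3.4930 (R=-1.1429) → pose (-7.7794, -6.7083, -3.4930)
step 5: θ'=-3.4930 (straight) → pose (-9.5398, -6.0629, -3.4930)
step 6: θ'=-0.9930 (R=-1.5000) → pose (-7.7670, -3.8353, -0.9930)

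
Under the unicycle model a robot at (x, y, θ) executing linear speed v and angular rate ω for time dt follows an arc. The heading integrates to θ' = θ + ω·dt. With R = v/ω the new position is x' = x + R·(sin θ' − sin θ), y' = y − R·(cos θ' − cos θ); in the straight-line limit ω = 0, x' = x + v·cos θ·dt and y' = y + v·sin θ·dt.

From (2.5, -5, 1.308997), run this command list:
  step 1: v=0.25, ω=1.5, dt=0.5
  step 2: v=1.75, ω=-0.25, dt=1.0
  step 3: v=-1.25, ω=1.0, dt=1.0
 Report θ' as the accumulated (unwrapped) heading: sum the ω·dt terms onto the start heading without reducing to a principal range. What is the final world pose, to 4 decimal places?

step 1: θ'=2.0590 (R=0.1667) → pose (2.4862, -4.8787, 2.0590)
step 2: θ'=1.8090 (R=-7.0000) → pose (1.8661, -3.2471, 1.8090)
step 3: θ'=2.8090 (R=-1.2500) → pose (2.6727, -4.1337, 2.8090)

(2.6727, -4.1337, 2.8090)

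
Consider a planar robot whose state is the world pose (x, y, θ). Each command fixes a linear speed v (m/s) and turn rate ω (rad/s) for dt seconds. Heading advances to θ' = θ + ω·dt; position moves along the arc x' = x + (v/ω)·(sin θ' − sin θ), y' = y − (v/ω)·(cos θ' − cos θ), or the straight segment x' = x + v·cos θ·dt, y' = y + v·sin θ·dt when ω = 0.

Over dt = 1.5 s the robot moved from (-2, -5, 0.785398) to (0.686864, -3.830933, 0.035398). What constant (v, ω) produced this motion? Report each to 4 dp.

Δθ = 0.035398 − 0.785398 = -0.750000
ω = Δθ/dt = -0.750000/1.5 = -0.5000
R = Δx/(sin θ' − sin θ) = -4.0000
v = R·ω = -4.0000·-0.5000 = 2.0000

v = 2.0000, ω = -0.5000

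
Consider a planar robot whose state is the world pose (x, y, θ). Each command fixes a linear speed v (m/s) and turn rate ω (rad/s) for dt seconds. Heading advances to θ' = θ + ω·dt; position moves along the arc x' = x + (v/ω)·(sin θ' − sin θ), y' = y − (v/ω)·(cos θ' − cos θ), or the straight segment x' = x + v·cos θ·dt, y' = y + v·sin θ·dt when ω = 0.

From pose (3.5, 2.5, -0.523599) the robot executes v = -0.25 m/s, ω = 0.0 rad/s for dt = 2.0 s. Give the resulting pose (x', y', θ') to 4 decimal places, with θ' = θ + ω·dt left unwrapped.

θ' = -0.5236 + 0.0·2.0 = -0.5236
ω = 0 → straight: x' = 3.5 + -0.25·cos(-0.5236)·2.0 = 3.0670
y' = 2.5 + -0.25·sin(-0.5236)·2.0 = 2.7500

(3.0670, 2.7500, -0.5236)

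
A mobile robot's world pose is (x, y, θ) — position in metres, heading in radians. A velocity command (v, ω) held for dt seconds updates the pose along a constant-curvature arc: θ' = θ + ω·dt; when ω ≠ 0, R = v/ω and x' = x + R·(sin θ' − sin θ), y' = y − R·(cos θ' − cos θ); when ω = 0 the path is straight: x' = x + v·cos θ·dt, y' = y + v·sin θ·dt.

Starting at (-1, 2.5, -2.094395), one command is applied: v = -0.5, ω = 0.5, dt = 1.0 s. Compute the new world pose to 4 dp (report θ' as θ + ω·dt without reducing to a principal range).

(-0.8663, 2.9764, -1.5944)

θ' = -2.0944 + 0.5·1.0 = -1.5944
R = v/ω = -0.5/0.5 = -1.0000
x' = -1 + -1.0000·(sin -1.5944 − sin -2.0944) = -0.8663
y' = 2.5 − -1.0000·(cos -1.5944 − cos -2.0944) = 2.9764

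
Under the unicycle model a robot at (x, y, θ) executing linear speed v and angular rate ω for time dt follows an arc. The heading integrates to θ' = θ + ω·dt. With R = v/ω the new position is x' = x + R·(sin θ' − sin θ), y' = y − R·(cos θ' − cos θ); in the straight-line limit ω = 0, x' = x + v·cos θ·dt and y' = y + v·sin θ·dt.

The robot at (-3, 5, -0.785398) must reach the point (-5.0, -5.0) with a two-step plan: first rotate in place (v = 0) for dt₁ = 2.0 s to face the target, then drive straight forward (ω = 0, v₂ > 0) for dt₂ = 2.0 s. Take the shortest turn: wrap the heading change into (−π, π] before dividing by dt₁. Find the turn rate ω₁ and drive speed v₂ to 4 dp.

ω₁ = -0.4914, v₂ = 5.0990

heading to target = atan2(-5−5, -5−-3) = -1.7682
Δθ = wrap(-1.7682 − -0.7854) = -0.9828; ω₁ = Δθ/dt₁ = -0.4914
distance = √((-5−-3)² + (-5−5)²) = 10.1980; v₂ = distance/dt₂ = 5.0990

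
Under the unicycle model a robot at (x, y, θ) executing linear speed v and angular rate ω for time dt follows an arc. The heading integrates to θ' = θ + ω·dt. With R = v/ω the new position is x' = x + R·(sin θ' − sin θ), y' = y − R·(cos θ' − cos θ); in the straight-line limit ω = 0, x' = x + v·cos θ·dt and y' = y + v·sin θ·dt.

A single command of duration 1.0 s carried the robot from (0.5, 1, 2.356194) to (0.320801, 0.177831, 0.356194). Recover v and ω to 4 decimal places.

v = -1.0000, ω = -2.0000

Δθ = 0.356194 − 2.356194 = -2.000000
ω = Δθ/dt = -2.000000/1.0 = -2.0000
R = −Δy/(cos θ' − cos θ) = 0.5000
v = R·ω = 0.5000·-2.0000 = -1.0000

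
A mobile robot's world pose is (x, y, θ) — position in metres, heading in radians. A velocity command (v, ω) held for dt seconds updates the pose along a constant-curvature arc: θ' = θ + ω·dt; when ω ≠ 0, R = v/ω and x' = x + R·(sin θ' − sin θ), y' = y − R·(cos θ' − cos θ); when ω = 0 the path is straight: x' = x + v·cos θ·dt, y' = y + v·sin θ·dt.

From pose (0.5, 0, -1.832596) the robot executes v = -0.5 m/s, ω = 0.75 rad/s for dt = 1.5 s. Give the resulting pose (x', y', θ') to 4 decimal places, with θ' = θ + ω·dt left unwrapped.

(0.2894, 0.6792, -0.7076)

θ' = -1.8326 + 0.75·1.5 = -0.7076
R = v/ω = -0.5/0.75 = -0.6667
x' = 0.5 + -0.6667·(sin -0.7076 − sin -1.8326) = 0.2894
y' = 0 − -0.6667·(cos -0.7076 − cos -1.8326) = 0.6792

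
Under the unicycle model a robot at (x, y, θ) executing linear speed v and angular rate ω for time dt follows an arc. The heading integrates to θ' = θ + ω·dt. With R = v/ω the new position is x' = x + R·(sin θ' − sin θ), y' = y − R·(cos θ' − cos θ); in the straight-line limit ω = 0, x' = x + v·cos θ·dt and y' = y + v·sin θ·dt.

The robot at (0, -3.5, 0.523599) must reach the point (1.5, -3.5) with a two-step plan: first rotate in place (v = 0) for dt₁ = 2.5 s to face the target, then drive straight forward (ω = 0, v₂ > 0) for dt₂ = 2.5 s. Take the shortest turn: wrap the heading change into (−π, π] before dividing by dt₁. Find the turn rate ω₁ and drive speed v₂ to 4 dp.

ω₁ = -0.2094, v₂ = 0.6000

heading to target = atan2(-3.5−-3.5, 1.5−0) = 0.0000
Δθ = wrap(0.0000 − 0.5236) = -0.5236; ω₁ = Δθ/dt₁ = -0.2094
distance = √((1.5−0)² + (-3.5−-3.5)²) = 1.5000; v₂ = distance/dt₂ = 0.6000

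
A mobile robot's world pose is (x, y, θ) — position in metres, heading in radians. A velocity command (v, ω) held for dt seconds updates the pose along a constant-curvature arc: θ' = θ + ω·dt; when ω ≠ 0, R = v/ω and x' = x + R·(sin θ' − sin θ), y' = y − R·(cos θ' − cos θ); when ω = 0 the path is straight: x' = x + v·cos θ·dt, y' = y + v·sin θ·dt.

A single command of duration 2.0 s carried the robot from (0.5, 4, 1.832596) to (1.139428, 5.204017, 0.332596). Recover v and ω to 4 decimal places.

Δθ = 0.332596 − 1.832596 = -1.500000
ω = Δθ/dt = -1.500000/2.0 = -0.7500
R = −Δy/(cos θ' − cos θ) = -1.0000
v = R·ω = -1.0000·-0.7500 = 0.7500

v = 0.7500, ω = -0.7500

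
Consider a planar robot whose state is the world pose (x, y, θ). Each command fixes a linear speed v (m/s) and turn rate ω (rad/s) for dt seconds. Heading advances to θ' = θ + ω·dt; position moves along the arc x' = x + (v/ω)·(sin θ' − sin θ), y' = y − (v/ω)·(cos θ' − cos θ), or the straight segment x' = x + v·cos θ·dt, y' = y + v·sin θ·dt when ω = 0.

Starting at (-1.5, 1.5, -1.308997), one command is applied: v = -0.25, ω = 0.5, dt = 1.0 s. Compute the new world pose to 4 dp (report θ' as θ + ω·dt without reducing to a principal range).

(-1.6212, 1.7157, -0.8090)

θ' = -1.3090 + 0.5·1.0 = -0.8090
R = v/ω = -0.25/0.5 = -0.5000
x' = -1.5 + -0.5000·(sin -0.8090 − sin -1.3090) = -1.6212
y' = 1.5 − -0.5000·(cos -0.8090 − cos -1.3090) = 1.7157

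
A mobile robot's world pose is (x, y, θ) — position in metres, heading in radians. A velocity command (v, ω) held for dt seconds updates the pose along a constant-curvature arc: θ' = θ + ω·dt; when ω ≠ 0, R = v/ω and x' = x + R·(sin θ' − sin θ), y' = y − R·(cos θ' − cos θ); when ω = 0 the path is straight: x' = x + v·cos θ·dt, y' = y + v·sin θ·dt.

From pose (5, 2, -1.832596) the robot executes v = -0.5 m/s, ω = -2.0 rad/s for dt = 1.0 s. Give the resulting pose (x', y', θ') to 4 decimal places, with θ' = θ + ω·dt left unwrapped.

(5.4008, 2.1279, -3.8326)

θ' = -1.8326 + -2.0·1.0 = -3.8326
R = v/ω = -0.5/-2.0 = 0.2500
x' = 5 + 0.2500·(sin -3.8326 − sin -1.8326) = 5.4008
y' = 2 − 0.2500·(cos -3.8326 − cos -1.8326) = 2.1279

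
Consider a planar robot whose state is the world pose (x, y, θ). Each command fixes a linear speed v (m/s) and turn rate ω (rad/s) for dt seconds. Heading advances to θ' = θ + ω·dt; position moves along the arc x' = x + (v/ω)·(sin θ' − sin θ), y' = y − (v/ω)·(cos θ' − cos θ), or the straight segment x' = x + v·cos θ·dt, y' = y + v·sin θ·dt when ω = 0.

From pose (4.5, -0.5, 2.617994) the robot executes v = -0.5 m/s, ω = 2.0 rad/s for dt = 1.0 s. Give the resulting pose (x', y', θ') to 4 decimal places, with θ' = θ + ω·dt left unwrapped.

(4.8739, -0.3071, 4.6180)

θ' = 2.6180 + 2.0·1.0 = 4.6180
R = v/ω = -0.5/2.0 = -0.2500
x' = 4.5 + -0.2500·(sin 4.6180 − sin 2.6180) = 4.8739
y' = -0.5 − -0.2500·(cos 4.6180 − cos 2.6180) = -0.3071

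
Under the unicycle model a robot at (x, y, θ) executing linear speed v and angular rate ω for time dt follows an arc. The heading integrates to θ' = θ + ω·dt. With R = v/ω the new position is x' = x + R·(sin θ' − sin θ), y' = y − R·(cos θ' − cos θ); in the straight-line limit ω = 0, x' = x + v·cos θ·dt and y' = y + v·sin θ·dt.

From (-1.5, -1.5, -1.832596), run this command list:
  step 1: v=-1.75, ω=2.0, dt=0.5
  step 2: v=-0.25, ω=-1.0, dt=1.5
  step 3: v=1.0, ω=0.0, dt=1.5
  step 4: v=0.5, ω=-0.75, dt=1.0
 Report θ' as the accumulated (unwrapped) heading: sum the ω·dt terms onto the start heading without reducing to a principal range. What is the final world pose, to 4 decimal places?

(-3.1724, -1.6346, -3.0826)

step 1: θ'=-0.8326 (R=-0.8750) → pose (-1.6980, -0.6847, -0.8326)
step 2: θ'=-2.3326 (R=0.2500) → pose (-1.6939, -0.3439, -2.3326)
step 3: θ'=-2.3326 (straight) → pose (-2.7293, -1.4293, -2.3326)
step 4: θ'=-3.0826 (R=-0.6667) → pose (-3.1724, -1.6346, -3.0826)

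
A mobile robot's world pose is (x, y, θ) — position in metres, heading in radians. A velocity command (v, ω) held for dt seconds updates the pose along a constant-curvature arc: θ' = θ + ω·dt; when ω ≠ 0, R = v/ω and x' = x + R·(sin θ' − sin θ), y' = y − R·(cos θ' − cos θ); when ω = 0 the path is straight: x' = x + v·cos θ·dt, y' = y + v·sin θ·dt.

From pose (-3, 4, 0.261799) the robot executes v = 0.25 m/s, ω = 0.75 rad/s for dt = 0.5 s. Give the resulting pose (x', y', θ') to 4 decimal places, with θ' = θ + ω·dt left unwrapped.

θ' = 0.2618 + 0.75·0.5 = 0.6368
R = v/ω = 0.25/0.75 = 0.3333
x' = -3 + 0.3333·(sin 0.6368 − sin 0.2618) = -2.8881
y' = 4 − 0.3333·(cos 0.6368 − cos 0.2618) = 4.0540

(-2.8881, 4.0540, 0.6368)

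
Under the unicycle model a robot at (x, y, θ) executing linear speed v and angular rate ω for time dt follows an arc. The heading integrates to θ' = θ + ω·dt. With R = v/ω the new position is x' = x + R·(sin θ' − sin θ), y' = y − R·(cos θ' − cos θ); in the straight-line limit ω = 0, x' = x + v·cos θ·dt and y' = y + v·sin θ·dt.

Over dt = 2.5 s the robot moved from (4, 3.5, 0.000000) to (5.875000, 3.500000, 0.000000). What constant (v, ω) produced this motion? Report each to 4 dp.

v = 0.7500, ω = 0.0000

Δθ = 0.000000 − 0.000000 = 0.000000
ω = Δθ/dt = 0.000000/2.5 = 0.0000
ω = 0 → v = (Δx·cos θ + Δy·sin θ)/dt = 0.7500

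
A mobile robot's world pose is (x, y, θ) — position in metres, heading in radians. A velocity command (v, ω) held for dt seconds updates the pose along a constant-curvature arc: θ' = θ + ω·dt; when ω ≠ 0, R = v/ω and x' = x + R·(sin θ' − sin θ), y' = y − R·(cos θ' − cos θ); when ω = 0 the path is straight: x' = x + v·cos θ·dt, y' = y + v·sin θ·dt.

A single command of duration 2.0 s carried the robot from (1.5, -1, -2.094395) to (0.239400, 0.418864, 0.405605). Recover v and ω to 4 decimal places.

v = -1.2500, ω = 1.2500

Δθ = 0.405605 − -2.094395 = 2.500000
ω = Δθ/dt = 2.500000/2.0 = 1.2500
R = −Δy/(cos θ' − cos θ) = -1.0000
v = R·ω = -1.0000·1.2500 = -1.2500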